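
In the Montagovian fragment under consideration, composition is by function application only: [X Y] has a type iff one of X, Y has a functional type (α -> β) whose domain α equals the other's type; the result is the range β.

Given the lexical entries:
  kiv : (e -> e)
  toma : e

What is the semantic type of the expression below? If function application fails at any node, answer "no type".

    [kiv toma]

e

[kiv toma]: kiv is (e -> e), toma is e; result e.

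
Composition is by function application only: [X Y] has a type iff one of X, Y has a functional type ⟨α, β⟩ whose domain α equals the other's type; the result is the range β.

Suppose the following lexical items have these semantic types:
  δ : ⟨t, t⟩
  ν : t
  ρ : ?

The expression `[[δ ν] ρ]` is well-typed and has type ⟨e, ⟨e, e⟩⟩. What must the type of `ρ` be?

[[δ ν] ρ] is required to be ⟨e, ⟨e, e⟩⟩. [δ ν] : t cannot yield ⟨e, ⟨e, e⟩⟩ as functor, so ρ : ⟨t, ⟨e, ⟨e, e⟩⟩⟩.

⟨t, ⟨e, ⟨e, e⟩⟩⟩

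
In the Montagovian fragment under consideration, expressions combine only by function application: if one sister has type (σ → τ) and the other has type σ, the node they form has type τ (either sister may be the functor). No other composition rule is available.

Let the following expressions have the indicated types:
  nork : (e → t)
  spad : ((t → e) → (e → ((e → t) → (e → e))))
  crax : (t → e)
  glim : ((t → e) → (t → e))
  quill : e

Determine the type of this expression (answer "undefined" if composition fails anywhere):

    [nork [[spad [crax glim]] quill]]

(e → e)

[crax glim]: ((t → e) → (t → e)) applied to (t → e) yields (t → e).
[spad [crax glim]]: ((t → e) → (e → ((e → t) → (e → e)))) applied to (t → e) yields (e → ((e → t) → (e → e))).
[[spad [crax glim]] quill]: (e → ((e → t) → (e → e))) applied to e yields ((e → t) → (e → e)).
[nork [[spad [crax glim]] quill]]: ((e → t) → (e → e)) applied to (e → t) yields (e → e).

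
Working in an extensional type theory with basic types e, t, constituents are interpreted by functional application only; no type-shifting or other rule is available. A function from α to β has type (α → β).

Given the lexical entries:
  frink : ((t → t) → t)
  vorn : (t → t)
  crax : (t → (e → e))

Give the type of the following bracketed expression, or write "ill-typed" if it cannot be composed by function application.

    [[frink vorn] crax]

[frink vorn]: ((t → t) → t) applied to (t → t) yields t.
[[frink vorn] crax]: (t → (e → e)) applied to t yields (e → e).

(e → e)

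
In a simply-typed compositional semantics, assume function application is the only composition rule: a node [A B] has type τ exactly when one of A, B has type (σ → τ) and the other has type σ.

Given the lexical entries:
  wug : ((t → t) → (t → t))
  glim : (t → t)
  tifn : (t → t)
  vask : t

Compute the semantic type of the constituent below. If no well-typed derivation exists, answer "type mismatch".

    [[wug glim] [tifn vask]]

[wug glim]: wug is ((t → t) → (t → t)), glim is (t → t); result (t → t).
[tifn vask]: tifn is (t → t), vask is t; result t.
[[wug glim] [tifn vask]]: [wug glim] is (t → t), [tifn vask] is t; result t.

t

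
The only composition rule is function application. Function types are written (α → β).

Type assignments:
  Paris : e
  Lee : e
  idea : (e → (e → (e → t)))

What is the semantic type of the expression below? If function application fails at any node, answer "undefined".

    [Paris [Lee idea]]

(e → t)

[Lee idea] — idea of type (e → (e → (e → t))) combines with Lee of type e: type (e → (e → t)).
[Paris [Lee idea]] — [Lee idea] of type (e → (e → t)) combines with Paris of type e: type (e → t).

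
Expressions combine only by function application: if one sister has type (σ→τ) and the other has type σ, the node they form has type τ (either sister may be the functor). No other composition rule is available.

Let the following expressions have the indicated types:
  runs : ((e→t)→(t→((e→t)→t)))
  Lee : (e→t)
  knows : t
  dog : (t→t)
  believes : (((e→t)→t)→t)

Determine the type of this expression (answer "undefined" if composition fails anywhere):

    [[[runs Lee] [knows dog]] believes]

t

[runs Lee]: ((e→t)→(t→((e→t)→t))) applied to (e→t) yields (t→((e→t)→t)).
[knows dog]: (t→t) applied to t yields t.
[[runs Lee] [knows dog]]: (t→((e→t)→t)) applied to t yields ((e→t)→t).
[[[runs Lee] [knows dog]] believes]: (((e→t)→t)→t) applied to ((e→t)→t) yields t.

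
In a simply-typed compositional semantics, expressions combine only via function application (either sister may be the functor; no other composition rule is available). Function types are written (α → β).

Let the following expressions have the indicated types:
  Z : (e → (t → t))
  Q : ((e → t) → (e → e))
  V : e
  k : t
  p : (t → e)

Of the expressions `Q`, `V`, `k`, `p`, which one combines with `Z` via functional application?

Q : ((e → t) → (e → e)) — neither side's domain matches the other.
V — combines: Z : (e → (t → t)) takes V : e as argument, giving (t → t).
k : t — neither side's domain matches the other.
p : (t → e) — neither side's domain matches the other.

V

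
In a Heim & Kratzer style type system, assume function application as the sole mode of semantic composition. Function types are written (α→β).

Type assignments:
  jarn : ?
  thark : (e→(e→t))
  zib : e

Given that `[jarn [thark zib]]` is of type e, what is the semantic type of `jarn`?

[jarn [thark zib]] must have type e. The sister [thark zib] has type (e→t); that is not a function onto e, so jarn must be the functor, of type ((e→t)→e).

((e→t)→e)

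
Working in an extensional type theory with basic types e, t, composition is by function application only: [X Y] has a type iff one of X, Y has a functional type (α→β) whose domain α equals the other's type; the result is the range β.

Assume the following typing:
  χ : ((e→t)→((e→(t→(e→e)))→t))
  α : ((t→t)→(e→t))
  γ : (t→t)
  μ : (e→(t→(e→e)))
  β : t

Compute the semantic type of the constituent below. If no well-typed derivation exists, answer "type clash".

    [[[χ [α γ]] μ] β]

type clash

[α γ]: ((t→t)→(e→t)) applied to (t→t) yields (e→t).
[χ [α γ]]: ((e→t)→((e→(t→(e→e)))→t)) applied to (e→t) yields ((e→(t→(e→e)))→t).
[[χ [α γ]] μ]: ((e→(t→(e→e)))→t) applied to (e→(t→(e→e))) yields t.
[[[χ [α γ]] μ] β]: t with t — neither is a function whose domain matches the other; composition fails here.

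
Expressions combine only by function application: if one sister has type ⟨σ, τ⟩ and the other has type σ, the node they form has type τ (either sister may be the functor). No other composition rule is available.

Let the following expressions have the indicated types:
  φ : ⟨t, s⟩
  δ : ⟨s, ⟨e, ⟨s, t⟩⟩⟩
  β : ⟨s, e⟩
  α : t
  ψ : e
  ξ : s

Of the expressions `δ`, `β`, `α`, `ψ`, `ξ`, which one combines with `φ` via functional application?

δ : ⟨s, ⟨e, ⟨s, t⟩⟩⟩ — φ needs t; δ needs s; neither fits.
β : ⟨s, e⟩ — φ needs t; β needs s; neither fits.
α — combines: φ : ⟨t, s⟩ takes α : t as argument, giving s.
ψ : e — φ needs t; ψ needs nothing (atomic); neither fits.
ξ : s — φ needs t; ξ needs nothing (atomic); neither fits.

α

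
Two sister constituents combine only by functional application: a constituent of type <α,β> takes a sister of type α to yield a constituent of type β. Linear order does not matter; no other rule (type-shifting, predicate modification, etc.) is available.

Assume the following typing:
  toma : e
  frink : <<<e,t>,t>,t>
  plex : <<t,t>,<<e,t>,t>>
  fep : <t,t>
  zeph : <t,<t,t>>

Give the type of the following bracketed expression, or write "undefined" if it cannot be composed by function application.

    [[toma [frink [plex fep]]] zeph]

[plex fep] — plex of type <<t,t>,<<e,t>,t>> combines with fep of type <t,t>: type <<e,t>,t>.
[frink [plex fep]] — frink of type <<<e,t>,t>,t> combines with [plex fep] of type <<e,t>,t>: type t.
[toma [frink [plex fep]]]: e with t — neither is a function whose domain matches the other; composition fails here.

undefined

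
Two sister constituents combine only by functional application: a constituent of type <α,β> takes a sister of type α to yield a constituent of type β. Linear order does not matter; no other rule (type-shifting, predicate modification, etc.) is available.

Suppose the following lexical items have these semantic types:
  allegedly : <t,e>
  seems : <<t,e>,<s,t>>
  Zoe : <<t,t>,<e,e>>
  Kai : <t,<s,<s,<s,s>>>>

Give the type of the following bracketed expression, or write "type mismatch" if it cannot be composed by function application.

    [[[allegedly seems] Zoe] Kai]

type mismatch

[allegedly seems]: <<t,e>,<s,t>> applied to <t,e> yields <s,t>.
At [[allegedly seems] Zoe]: neither <s,t> nor <<t,t>,<e,e>> can take the other as argument; the node is ill-typed.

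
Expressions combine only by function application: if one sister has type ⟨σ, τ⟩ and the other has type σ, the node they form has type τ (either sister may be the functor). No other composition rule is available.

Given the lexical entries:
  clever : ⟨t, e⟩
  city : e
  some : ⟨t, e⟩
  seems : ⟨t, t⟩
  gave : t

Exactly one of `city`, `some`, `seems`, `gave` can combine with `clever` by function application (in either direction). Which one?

city : e — neither side's domain matches the other.
some : ⟨t, e⟩ — neither side's domain matches the other.
seems : ⟨t, t⟩ — neither side's domain matches the other.
gave — combines: clever : ⟨t, e⟩ takes gave : t as argument, giving e.

gave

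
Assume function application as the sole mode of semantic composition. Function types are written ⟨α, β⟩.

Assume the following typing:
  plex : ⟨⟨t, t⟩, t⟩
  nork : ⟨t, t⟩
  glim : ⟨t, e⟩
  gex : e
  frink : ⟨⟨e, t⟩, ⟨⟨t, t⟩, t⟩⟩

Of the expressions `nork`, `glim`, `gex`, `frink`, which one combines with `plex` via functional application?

nork

nork — combines: plex : ⟨⟨t, t⟩, t⟩ takes nork : ⟨t, t⟩ as argument, giving t.
glim : ⟨t, e⟩ — plex needs ⟨t, t⟩; glim needs t; neither fits.
gex : e — plex needs ⟨t, t⟩; gex needs nothing (atomic); neither fits.
frink : ⟨⟨e, t⟩, ⟨⟨t, t⟩, t⟩⟩ — plex needs ⟨t, t⟩; frink needs ⟨e, t⟩; neither fits.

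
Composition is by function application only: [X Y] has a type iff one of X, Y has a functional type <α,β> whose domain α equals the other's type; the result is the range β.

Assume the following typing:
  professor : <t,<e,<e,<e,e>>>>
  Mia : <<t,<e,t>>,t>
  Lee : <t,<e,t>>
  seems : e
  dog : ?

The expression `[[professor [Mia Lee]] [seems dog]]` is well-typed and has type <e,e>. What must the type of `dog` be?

<e,<<e,<e,<e,e>>>,<e,e>>>

[[professor [Mia Lee]] [seems dog]] must have type <e,e>. The sister [professor [Mia Lee]] has type <e,<e,<e,e>>>; that is not a function onto <e,e>, so [seems dog] must be the functor, of type <<e,<e,<e,e>>>,<e,e>>.
[seems dog] must have type <<e,<e,<e,e>>>,<e,e>>. The sister seems has type e; that is not a function onto <<e,<e,<e,e>>>,<e,e>>, so dog must be the functor, of type <e,<<e,<e,<e,e>>>,<e,e>>>.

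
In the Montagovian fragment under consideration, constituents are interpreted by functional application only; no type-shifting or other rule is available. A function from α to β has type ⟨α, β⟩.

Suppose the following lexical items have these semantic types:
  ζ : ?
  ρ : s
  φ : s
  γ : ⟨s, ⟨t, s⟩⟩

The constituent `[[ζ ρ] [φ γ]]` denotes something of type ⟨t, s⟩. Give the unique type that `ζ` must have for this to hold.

For [[ζ ρ] [φ γ]] to have type ⟨t, s⟩ with [φ γ] of type ⟨t, s⟩, [ζ ρ] must be the function: [ζ ρ] : ⟨⟨t, s⟩, ⟨t, s⟩⟩.
For [ζ ρ] to have type ⟨⟨t, s⟩, ⟨t, s⟩⟩ with ρ of type s, ζ must be the function: ζ : ⟨s, ⟨⟨t, s⟩, ⟨t, s⟩⟩⟩.

⟨s, ⟨⟨t, s⟩, ⟨t, s⟩⟩⟩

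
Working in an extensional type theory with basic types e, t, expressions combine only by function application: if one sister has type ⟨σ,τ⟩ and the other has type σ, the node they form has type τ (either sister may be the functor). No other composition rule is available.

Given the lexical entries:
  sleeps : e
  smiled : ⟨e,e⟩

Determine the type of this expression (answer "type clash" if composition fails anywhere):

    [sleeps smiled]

At [sleeps smiled], smiled : ⟨e,e⟩ takes sleeps : e, giving e.

e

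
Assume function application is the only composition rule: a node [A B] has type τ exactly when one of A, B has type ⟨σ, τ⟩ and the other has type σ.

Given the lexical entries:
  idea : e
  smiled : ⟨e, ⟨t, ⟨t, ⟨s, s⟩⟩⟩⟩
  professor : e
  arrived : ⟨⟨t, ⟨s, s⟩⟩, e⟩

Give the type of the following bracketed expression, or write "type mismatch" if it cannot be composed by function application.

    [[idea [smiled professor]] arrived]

At [smiled professor], smiled : ⟨e, ⟨t, ⟨t, ⟨s, s⟩⟩⟩⟩ takes professor : e, giving ⟨t, ⟨t, ⟨s, s⟩⟩⟩.
[idea [smiled professor]]: e and ⟨t, ⟨t, ⟨s, s⟩⟩⟩ cannot combine by function application — type clash.

type mismatch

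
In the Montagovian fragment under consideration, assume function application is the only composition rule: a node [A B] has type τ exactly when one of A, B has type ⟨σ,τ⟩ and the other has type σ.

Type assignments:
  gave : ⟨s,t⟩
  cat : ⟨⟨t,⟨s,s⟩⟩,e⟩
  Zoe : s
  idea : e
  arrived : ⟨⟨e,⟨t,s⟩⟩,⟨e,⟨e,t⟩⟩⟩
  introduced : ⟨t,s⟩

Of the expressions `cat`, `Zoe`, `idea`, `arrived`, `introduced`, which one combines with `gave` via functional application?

cat : ⟨⟨t,⟨s,s⟩⟩,e⟩ — neither side's domain matches the other.
Zoe — combines: gave : ⟨s,t⟩ takes Zoe : s as argument, giving t.
idea : e — neither side's domain matches the other.
arrived : ⟨⟨e,⟨t,s⟩⟩,⟨e,⟨e,t⟩⟩⟩ — neither side's domain matches the other.
introduced : ⟨t,s⟩ — neither side's domain matches the other.

Zoe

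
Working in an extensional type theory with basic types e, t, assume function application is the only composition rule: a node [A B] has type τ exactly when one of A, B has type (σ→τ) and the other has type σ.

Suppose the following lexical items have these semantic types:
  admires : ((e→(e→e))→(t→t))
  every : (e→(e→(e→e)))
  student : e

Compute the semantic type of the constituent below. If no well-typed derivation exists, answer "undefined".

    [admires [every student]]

At [every student], every : (e→(e→(e→e))) takes student : e, giving (e→(e→e)).
At [admires [every student]], admires : ((e→(e→e))→(t→t)) takes [every student] : (e→(e→e)), giving (t→t).

(t→t)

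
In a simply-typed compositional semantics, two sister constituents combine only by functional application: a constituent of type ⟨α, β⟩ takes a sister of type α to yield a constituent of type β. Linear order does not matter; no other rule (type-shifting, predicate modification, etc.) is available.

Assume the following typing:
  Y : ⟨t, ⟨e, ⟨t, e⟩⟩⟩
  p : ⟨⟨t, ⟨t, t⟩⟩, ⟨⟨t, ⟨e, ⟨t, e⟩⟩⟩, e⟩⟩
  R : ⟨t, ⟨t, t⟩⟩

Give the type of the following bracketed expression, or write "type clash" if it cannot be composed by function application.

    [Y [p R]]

[p R]: ⟨⟨t, ⟨t, t⟩⟩, ⟨⟨t, ⟨e, ⟨t, e⟩⟩⟩, e⟩⟩ applied to ⟨t, ⟨t, t⟩⟩ yields ⟨⟨t, ⟨e, ⟨t, e⟩⟩⟩, e⟩.
[Y [p R]]: ⟨⟨t, ⟨e, ⟨t, e⟩⟩⟩, e⟩ applied to ⟨t, ⟨e, ⟨t, e⟩⟩⟩ yields e.

e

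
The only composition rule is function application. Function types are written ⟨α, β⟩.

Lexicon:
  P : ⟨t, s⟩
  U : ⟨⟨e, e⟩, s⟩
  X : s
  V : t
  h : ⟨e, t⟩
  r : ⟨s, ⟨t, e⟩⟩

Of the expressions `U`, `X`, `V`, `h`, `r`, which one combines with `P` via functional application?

U : ⟨⟨e, e⟩, s⟩ — neither side's domain matches the other.
X : s — neither side's domain matches the other.
V — combines: P : ⟨t, s⟩ takes V : t as argument, giving s.
h : ⟨e, t⟩ — neither side's domain matches the other.
r : ⟨s, ⟨t, e⟩⟩ — neither side's domain matches the other.

V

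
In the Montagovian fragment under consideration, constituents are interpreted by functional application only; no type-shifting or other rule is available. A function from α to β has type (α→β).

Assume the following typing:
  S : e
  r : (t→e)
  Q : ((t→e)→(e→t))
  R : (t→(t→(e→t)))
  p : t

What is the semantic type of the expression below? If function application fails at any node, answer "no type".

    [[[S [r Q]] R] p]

[r Q]: ((t→e)→(e→t)) applied to (t→e) yields (e→t).
[S [r Q]]: (e→t) applied to e yields t.
[[S [r Q]] R]: (t→(t→(e→t))) applied to t yields (t→(e→t)).
[[[S [r Q]] R] p]: (t→(e→t)) applied to t yields (e→t).

(e→t)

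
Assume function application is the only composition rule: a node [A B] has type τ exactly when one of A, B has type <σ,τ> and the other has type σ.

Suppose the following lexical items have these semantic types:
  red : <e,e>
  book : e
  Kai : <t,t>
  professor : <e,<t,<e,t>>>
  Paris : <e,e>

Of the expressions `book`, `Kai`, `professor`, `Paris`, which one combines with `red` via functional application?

book — combines: red : <e,e> takes book : e as argument, giving e.
Kai : <t,t> — red needs e; Kai needs t; neither fits.
professor : <e,<t,<e,t>>> — red needs e; professor needs e; neither fits.
Paris : <e,e> — red needs e; Paris needs e; neither fits.

book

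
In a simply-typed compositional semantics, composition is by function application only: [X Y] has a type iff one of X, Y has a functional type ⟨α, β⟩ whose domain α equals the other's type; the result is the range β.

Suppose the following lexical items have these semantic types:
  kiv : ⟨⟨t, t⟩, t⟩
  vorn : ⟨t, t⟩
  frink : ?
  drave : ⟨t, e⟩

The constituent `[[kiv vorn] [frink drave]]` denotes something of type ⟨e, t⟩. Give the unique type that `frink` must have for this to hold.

[[kiv vorn] [frink drave]] is required to be ⟨e, t⟩. [kiv vorn] : t cannot yield ⟨e, t⟩ as functor, so [frink drave] : ⟨t, ⟨e, t⟩⟩.
[frink drave] is required to be ⟨t, ⟨e, t⟩⟩. drave : ⟨t, e⟩ cannot yield ⟨t, ⟨e, t⟩⟩ as functor, so frink : ⟨⟨t, e⟩, ⟨t, ⟨e, t⟩⟩⟩.

⟨⟨t, e⟩, ⟨t, ⟨e, t⟩⟩⟩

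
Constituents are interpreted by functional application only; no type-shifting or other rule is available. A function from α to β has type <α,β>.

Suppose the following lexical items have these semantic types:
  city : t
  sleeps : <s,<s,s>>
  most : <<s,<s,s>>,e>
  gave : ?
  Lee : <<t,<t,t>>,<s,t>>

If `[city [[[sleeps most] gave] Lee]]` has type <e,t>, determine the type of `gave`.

<e,<<<t,<t,t>>,<s,t>>,<t,<e,t>>>>

At [city [[[sleeps most] gave] Lee]] (required: <e,t>): city is t, which is not a function with range <e,t>; hence [[[sleeps most] gave] Lee] is the functor — type <t,<e,t>>.
At [[[sleeps most] gave] Lee] (required: <t,<e,t>>): Lee is <<t,<t,t>>,<s,t>>, which is not a function with range <t,<e,t>>; hence [[sleeps most] gave] is the functor — type <<<t,<t,t>>,<s,t>>,<t,<e,t>>>.
At [[sleeps most] gave] (required: <<<t,<t,t>>,<s,t>>,<t,<e,t>>>): [sleeps most] is e, which is not a function with range <<<t,<t,t>>,<s,t>>,<t,<e,t>>>; hence gave is the functor — type <e,<<<t,<t,t>>,<s,t>>,<t,<e,t>>>>.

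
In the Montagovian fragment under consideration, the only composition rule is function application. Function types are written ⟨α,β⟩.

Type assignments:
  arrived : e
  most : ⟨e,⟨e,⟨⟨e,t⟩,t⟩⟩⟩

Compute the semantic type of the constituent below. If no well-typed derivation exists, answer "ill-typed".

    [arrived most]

[arrived most]: most is ⟨e,⟨e,⟨⟨e,t⟩,t⟩⟩⟩, arrived is e; result ⟨e,⟨⟨e,t⟩,t⟩⟩.

⟨e,⟨⟨e,t⟩,t⟩⟩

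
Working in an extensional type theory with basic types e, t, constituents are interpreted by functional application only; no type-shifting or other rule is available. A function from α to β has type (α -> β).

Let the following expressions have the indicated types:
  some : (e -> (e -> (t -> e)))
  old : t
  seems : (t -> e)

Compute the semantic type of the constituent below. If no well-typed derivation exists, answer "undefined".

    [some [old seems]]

(e -> (t -> e))

[old seems] — seems of type (t -> e) combines with old of type t: type e.
[some [old seems]] — some of type (e -> (e -> (t -> e))) combines with [old seems] of type e: type (e -> (t -> e)).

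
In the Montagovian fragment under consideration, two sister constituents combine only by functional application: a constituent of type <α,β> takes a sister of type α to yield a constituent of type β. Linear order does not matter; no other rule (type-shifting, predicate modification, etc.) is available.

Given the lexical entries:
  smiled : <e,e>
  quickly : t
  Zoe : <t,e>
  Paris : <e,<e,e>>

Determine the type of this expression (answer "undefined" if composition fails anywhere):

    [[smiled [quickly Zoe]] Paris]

[quickly Zoe]: Zoe is <t,e>, quickly is t; result e.
[smiled [quickly Zoe]]: smiled is <e,e>, [quickly Zoe] is e; result e.
[[smiled [quickly Zoe]] Paris]: Paris is <e,<e,e>>, [smiled [quickly Zoe]] is e; result <e,e>.

<e,e>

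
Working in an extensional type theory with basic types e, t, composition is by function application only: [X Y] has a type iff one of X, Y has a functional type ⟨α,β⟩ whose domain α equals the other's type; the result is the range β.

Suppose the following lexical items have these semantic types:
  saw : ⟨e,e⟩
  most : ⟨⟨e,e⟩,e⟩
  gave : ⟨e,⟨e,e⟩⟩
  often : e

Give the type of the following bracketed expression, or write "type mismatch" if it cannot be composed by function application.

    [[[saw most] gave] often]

e

[saw most] — most of type ⟨⟨e,e⟩,e⟩ combines with saw of type ⟨e,e⟩: type e.
[[saw most] gave] — gave of type ⟨e,⟨e,e⟩⟩ combines with [saw most] of type e: type ⟨e,e⟩.
[[[saw most] gave] often] — [[saw most] gave] of type ⟨e,e⟩ combines with often of type e: type e.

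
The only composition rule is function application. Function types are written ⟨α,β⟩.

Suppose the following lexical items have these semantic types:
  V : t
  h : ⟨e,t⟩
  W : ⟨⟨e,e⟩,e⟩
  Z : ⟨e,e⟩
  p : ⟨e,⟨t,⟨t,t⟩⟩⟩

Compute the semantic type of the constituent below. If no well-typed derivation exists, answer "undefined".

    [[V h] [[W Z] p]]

undefined

[V h]: t and ⟨e,t⟩ cannot combine by function application — type clash.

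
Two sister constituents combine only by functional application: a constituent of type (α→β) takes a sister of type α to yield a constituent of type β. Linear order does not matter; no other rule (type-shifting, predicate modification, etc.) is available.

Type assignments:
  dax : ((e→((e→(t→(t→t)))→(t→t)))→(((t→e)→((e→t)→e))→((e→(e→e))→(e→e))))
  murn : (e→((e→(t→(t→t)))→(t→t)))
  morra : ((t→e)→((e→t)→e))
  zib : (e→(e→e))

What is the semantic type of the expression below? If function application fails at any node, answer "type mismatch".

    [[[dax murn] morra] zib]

At [dax murn], dax : ((e→((e→(t→(t→t)))→(t→t)))→(((t→e)→((e→t)→e))→((e→(e→e))→(e→e)))) takes murn : (e→((e→(t→(t→t)))→(t→t))), giving (((t→e)→((e→t)→e))→((e→(e→e))→(e→e))).
At [[dax murn] morra], [dax murn] : (((t→e)→((e→t)→e))→((e→(e→e))→(e→e))) takes morra : ((t→e)→((e→t)→e)), giving ((e→(e→e))→(e→e)).
At [[[dax murn] morra] zib], [[dax murn] morra] : ((e→(e→e))→(e→e)) takes zib : (e→(e→e)), giving (e→e).

(e→e)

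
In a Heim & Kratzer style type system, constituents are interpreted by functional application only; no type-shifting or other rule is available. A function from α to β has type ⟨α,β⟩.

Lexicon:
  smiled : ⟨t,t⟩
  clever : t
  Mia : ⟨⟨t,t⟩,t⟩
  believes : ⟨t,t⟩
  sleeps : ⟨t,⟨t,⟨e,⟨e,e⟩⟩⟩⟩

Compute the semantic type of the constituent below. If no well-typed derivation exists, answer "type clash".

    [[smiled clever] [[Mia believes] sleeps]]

⟨e,⟨e,e⟩⟩

At [smiled clever], smiled : ⟨t,t⟩ takes clever : t, giving t.
At [Mia believes], Mia : ⟨⟨t,t⟩,t⟩ takes believes : ⟨t,t⟩, giving t.
At [[Mia believes] sleeps], sleeps : ⟨t,⟨t,⟨e,⟨e,e⟩⟩⟩⟩ takes [Mia believes] : t, giving ⟨t,⟨e,⟨e,e⟩⟩⟩.
At [[smiled clever] [[Mia believes] sleeps]], [[Mia believes] sleeps] : ⟨t,⟨e,⟨e,e⟩⟩⟩ takes [smiled clever] : t, giving ⟨e,⟨e,e⟩⟩.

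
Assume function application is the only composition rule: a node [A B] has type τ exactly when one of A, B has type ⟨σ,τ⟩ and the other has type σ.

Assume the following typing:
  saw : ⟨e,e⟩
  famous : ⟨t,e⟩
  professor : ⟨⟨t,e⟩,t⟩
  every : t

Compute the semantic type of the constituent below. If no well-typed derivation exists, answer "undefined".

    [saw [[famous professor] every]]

At [famous professor], professor : ⟨⟨t,e⟩,t⟩ takes famous : ⟨t,e⟩, giving t.
[[famous professor] every]: t and t cannot combine by function application — type clash.

undefined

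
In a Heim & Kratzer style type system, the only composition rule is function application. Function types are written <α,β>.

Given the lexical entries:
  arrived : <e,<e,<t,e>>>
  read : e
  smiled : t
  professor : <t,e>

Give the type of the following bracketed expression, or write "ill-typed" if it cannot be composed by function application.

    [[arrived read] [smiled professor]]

[arrived read] — arrived of type <e,<e,<t,e>>> combines with read of type e: type <e,<t,e>>.
[smiled professor] — professor of type <t,e> combines with smiled of type t: type e.
[[arrived read] [smiled professor]] — [arrived read] of type <e,<t,e>> combines with [smiled professor] of type e: type <t,e>.

<t,e>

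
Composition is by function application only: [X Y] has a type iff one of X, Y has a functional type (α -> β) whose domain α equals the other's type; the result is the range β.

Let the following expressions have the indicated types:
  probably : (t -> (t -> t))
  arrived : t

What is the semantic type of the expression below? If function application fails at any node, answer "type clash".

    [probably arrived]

[probably arrived]: functor probably : (t -> (t -> t)), argument arrived : t; result (t -> t).

(t -> t)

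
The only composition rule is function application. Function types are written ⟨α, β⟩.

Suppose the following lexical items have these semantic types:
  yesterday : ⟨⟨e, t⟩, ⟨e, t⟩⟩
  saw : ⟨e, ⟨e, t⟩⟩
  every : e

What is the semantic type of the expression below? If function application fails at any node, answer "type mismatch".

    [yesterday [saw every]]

⟨e, t⟩

[saw every]: ⟨e, ⟨e, t⟩⟩ applied to e yields ⟨e, t⟩.
[yesterday [saw every]]: ⟨⟨e, t⟩, ⟨e, t⟩⟩ applied to ⟨e, t⟩ yields ⟨e, t⟩.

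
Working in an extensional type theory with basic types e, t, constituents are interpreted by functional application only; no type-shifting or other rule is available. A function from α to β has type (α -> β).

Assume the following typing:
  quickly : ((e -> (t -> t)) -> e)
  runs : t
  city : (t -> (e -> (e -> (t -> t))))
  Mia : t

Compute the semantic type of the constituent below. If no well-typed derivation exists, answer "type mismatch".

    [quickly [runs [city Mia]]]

type mismatch

At [city Mia], city : (t -> (e -> (e -> (t -> t)))) takes Mia : t, giving (e -> (e -> (t -> t))).
[runs [city Mia]]: t and (e -> (e -> (t -> t))) cannot combine by function application — type clash.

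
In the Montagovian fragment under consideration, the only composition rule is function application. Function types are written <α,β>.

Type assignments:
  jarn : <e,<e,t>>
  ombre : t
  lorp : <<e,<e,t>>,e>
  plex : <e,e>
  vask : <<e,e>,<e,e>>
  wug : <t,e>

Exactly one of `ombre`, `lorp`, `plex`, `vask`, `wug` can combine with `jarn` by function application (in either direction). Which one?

lorp

ombre : t — neither side's domain matches the other.
lorp — combines: lorp : <<e,<e,t>>,e> takes jarn : <e,<e,t>> as argument, giving e.
plex : <e,e> — neither side's domain matches the other.
vask : <<e,e>,<e,e>> — neither side's domain matches the other.
wug : <t,e> — neither side's domain matches the other.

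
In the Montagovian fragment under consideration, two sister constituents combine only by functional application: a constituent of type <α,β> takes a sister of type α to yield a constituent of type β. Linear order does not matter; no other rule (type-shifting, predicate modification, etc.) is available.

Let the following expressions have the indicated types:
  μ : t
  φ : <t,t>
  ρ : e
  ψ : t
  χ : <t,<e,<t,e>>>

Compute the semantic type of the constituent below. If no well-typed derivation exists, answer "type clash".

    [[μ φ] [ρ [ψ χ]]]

At [μ φ], φ : <t,t> takes μ : t, giving t.
At [ψ χ], χ : <t,<e,<t,e>>> takes ψ : t, giving <e,<t,e>>.
At [ρ [ψ χ]], [ψ χ] : <e,<t,e>> takes ρ : e, giving <t,e>.
At [[μ φ] [ρ [ψ χ]]], [ρ [ψ χ]] : <t,e> takes [μ φ] : t, giving e.

e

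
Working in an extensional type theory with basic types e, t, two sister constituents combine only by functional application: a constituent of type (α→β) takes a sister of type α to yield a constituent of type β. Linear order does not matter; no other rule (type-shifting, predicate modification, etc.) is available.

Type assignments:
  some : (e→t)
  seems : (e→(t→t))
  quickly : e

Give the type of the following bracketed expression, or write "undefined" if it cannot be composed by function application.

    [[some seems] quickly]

[some seems]: (e→t) with (e→(t→t)) — neither is a function whose domain matches the other; composition fails here.

undefined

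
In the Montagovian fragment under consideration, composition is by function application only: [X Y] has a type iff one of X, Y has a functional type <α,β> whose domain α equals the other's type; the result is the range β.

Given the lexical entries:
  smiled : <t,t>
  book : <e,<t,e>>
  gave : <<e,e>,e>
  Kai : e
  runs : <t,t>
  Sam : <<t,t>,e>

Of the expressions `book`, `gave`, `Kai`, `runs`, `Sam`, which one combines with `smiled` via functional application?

Sam

book : <e,<t,e>> — smiled needs t; book needs e; neither fits.
gave : <<e,e>,e> — smiled needs t; gave needs <e,e>; neither fits.
Kai : e — smiled needs t; Kai needs nothing (atomic); neither fits.
runs : <t,t> — smiled needs t; runs needs t; neither fits.
Sam — combines: Sam : <<t,t>,e> takes smiled : <t,t> as argument, giving e.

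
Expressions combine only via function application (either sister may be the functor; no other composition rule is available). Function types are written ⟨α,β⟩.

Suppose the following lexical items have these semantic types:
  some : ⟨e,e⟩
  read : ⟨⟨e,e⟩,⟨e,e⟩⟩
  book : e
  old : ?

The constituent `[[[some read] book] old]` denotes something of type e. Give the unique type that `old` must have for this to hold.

[[[some read] book] old] must have type e. The sister [[some read] book] has type e; that is not a function onto e, so old must be the functor, of type ⟨e,e⟩.

⟨e,e⟩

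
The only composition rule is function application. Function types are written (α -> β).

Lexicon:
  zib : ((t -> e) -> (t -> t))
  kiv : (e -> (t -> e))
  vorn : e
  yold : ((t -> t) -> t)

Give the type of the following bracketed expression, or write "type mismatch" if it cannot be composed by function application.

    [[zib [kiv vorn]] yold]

[kiv vorn]: (e -> (t -> e)) applied to e yields (t -> e).
[zib [kiv vorn]]: ((t -> e) -> (t -> t)) applied to (t -> e) yields (t -> t).
[[zib [kiv vorn]] yold]: ((t -> t) -> t) applied to (t -> t) yields t.

t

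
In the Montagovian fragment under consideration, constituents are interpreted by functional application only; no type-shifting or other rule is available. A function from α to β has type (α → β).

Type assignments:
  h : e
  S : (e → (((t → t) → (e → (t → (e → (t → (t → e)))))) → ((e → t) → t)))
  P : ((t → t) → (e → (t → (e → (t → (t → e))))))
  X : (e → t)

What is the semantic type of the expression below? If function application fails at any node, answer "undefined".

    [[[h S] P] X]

t

[h S] — S of type (e → (((t → t) → (e → (t → (e → (t → (t → e)))))) → ((e → t) → t))) combines with h of type e: type (((t → t) → (e → (t → (e → (t → (t → e)))))) → ((e → t) → t)).
[[h S] P] — [h S] of type (((t → t) → (e → (t → (e → (t → (t → e)))))) → ((e → t) → t)) combines with P of type ((t → t) → (e → (t → (e → (t → (t → e)))))): type ((e → t) → t).
[[[h S] P] X] — [[h S] P] of type ((e → t) → t) combines with X of type (e → t): type t.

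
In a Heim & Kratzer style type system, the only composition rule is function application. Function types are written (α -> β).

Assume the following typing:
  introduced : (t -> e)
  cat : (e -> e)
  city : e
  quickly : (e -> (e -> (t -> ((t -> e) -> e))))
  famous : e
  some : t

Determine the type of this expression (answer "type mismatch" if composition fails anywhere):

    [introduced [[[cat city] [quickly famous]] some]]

e

[cat city] — cat of type (e -> e) combines with city of type e: type e.
[quickly famous] — quickly of type (e -> (e -> (t -> ((t -> e) -> e)))) combines with famous of type e: type (e -> (t -> ((t -> e) -> e))).
[[cat city] [quickly famous]] — [quickly famous] of type (e -> (t -> ((t -> e) -> e))) combines with [cat city] of type e: type (t -> ((t -> e) -> e)).
[[[cat city] [quickly famous]] some] — [[cat city] [quickly famous]] of type (t -> ((t -> e) -> e)) combines with some of type t: type ((t -> e) -> e).
[introduced [[[cat city] [quickly famous]] some]] — [[[cat city] [quickly famous]] some] of type ((t -> e) -> e) combines with introduced of type (t -> e): type e.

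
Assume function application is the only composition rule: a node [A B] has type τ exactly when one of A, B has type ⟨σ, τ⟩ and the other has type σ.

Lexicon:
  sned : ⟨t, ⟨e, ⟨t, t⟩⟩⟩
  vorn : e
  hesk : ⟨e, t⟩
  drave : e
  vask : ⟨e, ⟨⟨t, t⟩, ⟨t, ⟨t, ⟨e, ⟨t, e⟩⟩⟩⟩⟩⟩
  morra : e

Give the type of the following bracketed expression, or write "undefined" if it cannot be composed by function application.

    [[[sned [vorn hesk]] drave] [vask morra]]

[vorn hesk]: functor hesk : ⟨e, t⟩, argument vorn : e; result t.
[sned [vorn hesk]]: functor sned : ⟨t, ⟨e, ⟨t, t⟩⟩⟩, argument [vorn hesk] : t; result ⟨e, ⟨t, t⟩⟩.
[[sned [vorn hesk]] drave]: functor [sned [vorn hesk]] : ⟨e, ⟨t, t⟩⟩, argument drave : e; result ⟨t, t⟩.
[vask morra]: functor vask : ⟨e, ⟨⟨t, t⟩, ⟨t, ⟨t, ⟨e, ⟨t, e⟩⟩⟩⟩⟩⟩, argument morra : e; result ⟨⟨t, t⟩, ⟨t, ⟨t, ⟨e, ⟨t, e⟩⟩⟩⟩⟩.
[[[sned [vorn hesk]] drave] [vask morra]]: functor [vask morra] : ⟨⟨t, t⟩, ⟨t, ⟨t, ⟨e, ⟨t, e⟩⟩⟩⟩⟩, argument [[sned [vorn hesk]] drave] : ⟨t, t⟩; result ⟨t, ⟨t, ⟨e, ⟨t, e⟩⟩⟩⟩.

⟨t, ⟨t, ⟨e, ⟨t, e⟩⟩⟩⟩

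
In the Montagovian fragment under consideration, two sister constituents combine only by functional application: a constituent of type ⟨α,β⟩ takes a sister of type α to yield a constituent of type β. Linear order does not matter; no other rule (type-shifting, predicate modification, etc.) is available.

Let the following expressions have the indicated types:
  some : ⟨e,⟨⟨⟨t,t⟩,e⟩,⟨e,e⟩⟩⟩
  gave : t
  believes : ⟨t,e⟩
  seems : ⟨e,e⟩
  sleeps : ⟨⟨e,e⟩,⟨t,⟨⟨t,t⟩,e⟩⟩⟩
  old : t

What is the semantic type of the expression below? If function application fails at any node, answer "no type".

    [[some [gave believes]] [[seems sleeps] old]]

[gave believes]: functor believes : ⟨t,e⟩, argument gave : t; result e.
[some [gave believes]]: functor some : ⟨e,⟨⟨⟨t,t⟩,e⟩,⟨e,e⟩⟩⟩, argument [gave believes] : e; result ⟨⟨⟨t,t⟩,e⟩,⟨e,e⟩⟩.
[seems sleeps]: functor sleeps : ⟨⟨e,e⟩,⟨t,⟨⟨t,t⟩,e⟩⟩⟩, argument seems : ⟨e,e⟩; result ⟨t,⟨⟨t,t⟩,e⟩⟩.
[[seems sleeps] old]: functor [seems sleeps] : ⟨t,⟨⟨t,t⟩,e⟩⟩, argument old : t; result ⟨⟨t,t⟩,e⟩.
[[some [gave believes]] [[seems sleeps] old]]: functor [some [gave believes]] : ⟨⟨⟨t,t⟩,e⟩,⟨e,e⟩⟩, argument [[seems sleeps] old] : ⟨⟨t,t⟩,e⟩; result ⟨e,e⟩.

⟨e,e⟩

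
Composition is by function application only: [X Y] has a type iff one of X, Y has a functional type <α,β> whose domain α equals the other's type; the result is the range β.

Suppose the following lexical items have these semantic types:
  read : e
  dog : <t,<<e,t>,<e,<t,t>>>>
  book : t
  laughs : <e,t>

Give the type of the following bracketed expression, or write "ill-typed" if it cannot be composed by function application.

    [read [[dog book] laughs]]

[dog book]: dog is <t,<<e,t>,<e,<t,t>>>>, book is t; result <<e,t>,<e,<t,t>>>.
[[dog book] laughs]: [dog book] is <<e,t>,<e,<t,t>>>, laughs is <e,t>; result <e,<t,t>>.
[read [[dog book] laughs]]: [[dog book] laughs] is <e,<t,t>>, read is e; result <t,t>.

<t,t>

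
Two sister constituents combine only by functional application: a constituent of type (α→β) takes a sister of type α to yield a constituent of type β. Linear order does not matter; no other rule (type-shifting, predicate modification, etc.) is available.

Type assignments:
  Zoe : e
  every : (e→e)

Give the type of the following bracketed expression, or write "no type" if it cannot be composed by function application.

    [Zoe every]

e

[Zoe every]: functor every : (e→e), argument Zoe : e; result e.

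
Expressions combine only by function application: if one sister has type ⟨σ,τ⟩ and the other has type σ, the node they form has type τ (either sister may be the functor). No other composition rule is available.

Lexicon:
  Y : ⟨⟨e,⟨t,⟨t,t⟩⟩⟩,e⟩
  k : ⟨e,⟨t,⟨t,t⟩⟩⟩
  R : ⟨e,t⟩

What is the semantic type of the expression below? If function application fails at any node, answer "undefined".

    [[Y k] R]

t

[Y k] — Y of type ⟨⟨e,⟨t,⟨t,t⟩⟩⟩,e⟩ combines with k of type ⟨e,⟨t,⟨t,t⟩⟩⟩: type e.
[[Y k] R] — R of type ⟨e,t⟩ combines with [Y k] of type e: type t.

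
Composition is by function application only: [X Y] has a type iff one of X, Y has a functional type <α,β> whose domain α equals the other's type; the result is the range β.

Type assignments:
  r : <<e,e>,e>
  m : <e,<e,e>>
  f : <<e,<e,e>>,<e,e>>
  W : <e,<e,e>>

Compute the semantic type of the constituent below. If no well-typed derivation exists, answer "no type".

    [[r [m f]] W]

[m f] — f of type <<e,<e,e>>,<e,e>> combines with m of type <e,<e,e>>: type <e,e>.
[r [m f]] — r of type <<e,e>,e> combines with [m f] of type <e,e>: type e.
[[r [m f]] W] — W of type <e,<e,e>> combines with [r [m f]] of type e: type <e,e>.

<e,e>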